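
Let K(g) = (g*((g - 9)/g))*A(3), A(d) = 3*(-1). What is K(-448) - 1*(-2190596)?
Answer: 2191967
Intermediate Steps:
A(d) = -3
K(g) = 27 - 3*g (K(g) = (g*((g - 9)/g))*(-3) = (g*((-9 + g)/g))*(-3) = (-9 + g)*(-3) = 27 - 3*g)
K(-448) - 1*(-2190596) = (27 - 3*(-448)) - 1*(-2190596) = (27 + 1344) + 2190596 = 1371 + 2190596 = 2191967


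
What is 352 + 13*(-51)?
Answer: -311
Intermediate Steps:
352 + 13*(-51) = 352 - 663 = -311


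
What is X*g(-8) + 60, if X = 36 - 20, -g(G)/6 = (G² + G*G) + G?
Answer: -11460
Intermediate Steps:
g(G) = -12*G² - 6*G (g(G) = -6*((G² + G*G) + G) = -6*((G² + G²) + G) = -6*(2*G² + G) = -6*(G + 2*G²) = -12*G² - 6*G)
X = 16
X*g(-8) + 60 = 16*(-6*(-8)*(1 + 2*(-8))) + 60 = 16*(-6*(-8)*(1 - 16)) + 60 = 16*(-6*(-8)*(-15)) + 60 = 16*(-720) + 60 = -11520 + 60 = -11460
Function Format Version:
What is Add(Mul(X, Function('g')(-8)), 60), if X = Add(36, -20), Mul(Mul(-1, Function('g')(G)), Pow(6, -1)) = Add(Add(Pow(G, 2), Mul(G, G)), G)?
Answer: -11460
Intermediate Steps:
Function('g')(G) = Add(Mul(-12, Pow(G, 2)), Mul(-6, G)) (Function('g')(G) = Mul(-6, Add(Add(Pow(G, 2), Mul(G, G)), G)) = Mul(-6, Add(Add(Pow(G, 2), Pow(G, 2)), G)) = Mul(-6, Add(Mul(2, Pow(G, 2)), G)) = Mul(-6, Add(G, Mul(2, Pow(G, 2)))) = Add(Mul(-12, Pow(G, 2)), Mul(-6, G)))
X = 16
Add(Mul(X, Function('g')(-8)), 60) = Add(Mul(16, Mul(-6, -8, Add(1, Mul(2, -8)))), 60) = Add(Mul(16, Mul(-6, -8, Add(1, -16))), 60) = Add(Mul(16, Mul(-6, -8, -15)), 60) = Add(Mul(16, -720), 60) = Add(-11520, 60) = -11460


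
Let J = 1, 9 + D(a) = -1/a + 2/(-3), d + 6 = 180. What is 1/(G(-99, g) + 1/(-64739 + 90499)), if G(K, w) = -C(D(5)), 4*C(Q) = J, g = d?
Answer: -25760/6439 ≈ -4.0006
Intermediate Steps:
d = 174 (d = -6 + 180 = 174)
D(a) = -29/3 - 1/a (D(a) = -9 + (-1/a + 2/(-3)) = -9 + (-1/a + 2*(-⅓)) = -9 + (-1/a - ⅔) = -9 + (-⅔ - 1/a) = -29/3 - 1/a)
g = 174
C(Q) = ¼ (C(Q) = (¼)*1 = ¼)
G(K, w) = -¼ (G(K, w) = -1*¼ = -¼)
1/(G(-99, g) + 1/(-64739 + 90499)) = 1/(-¼ + 1/(-64739 + 90499)) = 1/(-¼ + 1/25760) = 1/(-6439/25760) = -25760/6439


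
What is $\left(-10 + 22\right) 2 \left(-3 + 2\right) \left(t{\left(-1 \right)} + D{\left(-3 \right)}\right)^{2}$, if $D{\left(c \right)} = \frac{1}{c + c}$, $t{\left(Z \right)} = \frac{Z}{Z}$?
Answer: $- \frac{50}{3} \approx -16.667$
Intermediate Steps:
$t{\left(Z \right)} = 1$
$D{\left(c \right)} = \frac{1}{2 c}$
$\left(-10 + 22\right) 2 \left(-3 + 2\right) \left(t{\left(-1 \right)} + D{\left(-3 \right)}\right)^{2} = \left(-10 + 22\right) 2 \left(-3 + 2\right) \left(1 + \frac{1}{2 \left(-3\right)}\right)^{2} = 12 \cdot 2 \left(-1\right) \left(1 + \frac{1}{2} \left(- \frac{1}{3}\right)\right)^{2} = 12 \left(-2\right) \left(1 - \frac{1}{6}\right)^{2} = - 24 \left(\frac{5}{6}\right)^{2} = \left(-24\right) \frac{25}{36} = - \frac{50}{3}$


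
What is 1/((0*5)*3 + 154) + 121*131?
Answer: 2441055/154 ≈ 15851.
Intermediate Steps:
1/((0*5)*3 + 154) + 121*131 = 1/(0*3 + 154) + 15851 = 1/(0 + 154) + 15851 = 1/154 + 15851 = 2441055/154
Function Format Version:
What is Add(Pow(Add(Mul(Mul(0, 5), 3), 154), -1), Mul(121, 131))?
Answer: Rational(2441055, 154) ≈ 15851.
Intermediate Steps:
Add(Pow(Add(Mul(Mul(0, 5), 3), 154), -1), Mul(121, 131)) = Add(Pow(Add(Mul(0, 3), 154), -1), 15851) = Add(Pow(Add(0, 154), -1), 15851) = Add(Pow(154, -1), 15851) = Add(Rational(1, 154), 15851) = Rational(2441055, 154)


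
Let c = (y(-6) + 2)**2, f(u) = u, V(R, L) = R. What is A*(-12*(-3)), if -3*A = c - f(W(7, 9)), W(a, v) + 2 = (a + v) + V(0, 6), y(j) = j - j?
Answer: 120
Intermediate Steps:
y(j) = 0
W(a, v) = -2 + a + v (W(a, v) = -2 + ((a + v) + 0) = -2 + (a + v) = -2 + a + v)
c = 4 (c = (0 + 2)**2 = 2**2 = 4)
A = 10/3 (A = -(4 - (-2 + 7 + 9))/3 = -(4 - 1*14)/3 = -(4 - 14)/3 = -1/3*(-10) = 10/3 ≈ 3.3333)
A*(-12*(-3)) = 10*(-12*(-3))/3 = (10/3)*36 = 120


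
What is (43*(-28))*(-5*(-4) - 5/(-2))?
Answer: -27090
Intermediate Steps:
(43*(-28))*(-5*(-4) - 5/(-2)) = -1204*(20 - 5*(-½)) = -1204*(20 + 5/2) = -1204*45/2 = -27090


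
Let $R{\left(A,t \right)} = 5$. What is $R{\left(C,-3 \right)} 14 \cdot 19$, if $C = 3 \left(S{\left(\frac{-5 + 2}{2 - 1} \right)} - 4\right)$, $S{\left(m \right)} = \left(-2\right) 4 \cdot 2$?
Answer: $1330$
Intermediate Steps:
$S{\left(m \right)} = -16$ ($S{\left(m \right)} = \left(-8\right) 2 = -16$)
$C = -60$ ($C = 3 \left(-16 - 4\right) = 3 \left(-20\right) = -60$)
$R{\left(C,-3 \right)} 14 \cdot 19 = 5 \cdot 14 \cdot 19 = 70 \cdot 19 = 1330$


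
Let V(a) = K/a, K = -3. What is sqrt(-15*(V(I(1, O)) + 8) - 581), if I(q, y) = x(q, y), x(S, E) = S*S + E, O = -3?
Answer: I*sqrt(2894)/2 ≈ 26.898*I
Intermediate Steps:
x(S, E) = E + S**2 (x(S, E) = S**2 + E = E + S**2)
I(q, y) = y + q**2
V(a) = -3/a
sqrt(-15*(V(I(1, O)) + 8) - 581) = sqrt(-15*(-3/(-3 + 1**2) + 8) - 581) = sqrt(-15*(-3/(-3 + 1) + 8) - 581) = sqrt(-15*(-3/(-2) + 8) - 581) = sqrt(-15*(-3*(-1/2) + 8) - 581) = sqrt(-15*(3/2 + 8) - 581) = sqrt(-15*19/2 - 581) = sqrt(-285/2 - 581) = sqrt(-1447/2) = I*sqrt(2894)/2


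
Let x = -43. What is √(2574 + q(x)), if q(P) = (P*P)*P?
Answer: I*√76933 ≈ 277.37*I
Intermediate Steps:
q(P) = P³ (q(P) = P²*P = P³)
√(2574 + q(x)) = √(2574 + (-43)³) = √(2574 - 79507) = √(-76933) = I*√76933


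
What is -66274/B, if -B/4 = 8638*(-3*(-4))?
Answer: 33137/207312 ≈ 0.15984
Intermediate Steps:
B = -414624 (B = -34552*(-3*(-4)) = -34552*12 = -4*103656 = -414624)
-66274/B = -66274/(-414624) = -66274*(-1/414624) = 33137/207312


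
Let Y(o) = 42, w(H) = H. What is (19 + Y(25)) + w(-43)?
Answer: 18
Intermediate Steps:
(19 + Y(25)) + w(-43) = (19 + 42) - 43 = 61 - 43 = 18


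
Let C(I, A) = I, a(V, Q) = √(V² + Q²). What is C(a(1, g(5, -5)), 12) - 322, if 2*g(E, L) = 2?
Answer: -322 + √2 ≈ -320.59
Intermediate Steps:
g(E, L) = 1 (g(E, L) = (½)*2 = 1)
a(V, Q) = √(Q² + V²)
C(a(1, g(5, -5)), 12) - 322 = √(1² + 1²) - 322 = √(1 + 1) - 322 = √2 - 322 = -322 + √2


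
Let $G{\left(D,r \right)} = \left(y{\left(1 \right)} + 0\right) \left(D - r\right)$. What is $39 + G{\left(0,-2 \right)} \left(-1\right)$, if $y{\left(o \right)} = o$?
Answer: $37$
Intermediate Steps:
$G{\left(D,r \right)} = D - r$ ($G{\left(D,r \right)} = \left(1 + 0\right) \left(D - r\right) = 1 \left(D - r\right) = D - r$)
$39 + G{\left(0,-2 \right)} \left(-1\right) = 39 + \left(0 - -2\right) \left(-1\right) = 39 + \left(0 + 2\right) \left(-1\right) = 39 + 2 \left(-1\right) = 39 - 2 = 37$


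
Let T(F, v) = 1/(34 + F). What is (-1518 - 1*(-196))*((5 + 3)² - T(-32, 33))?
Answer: -83947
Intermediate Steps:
(-1518 - 1*(-196))*((5 + 3)² - T(-32, 33)) = (-1518 - 1*(-196))*((5 + 3)² - 1/(34 - 32)) = (-1518 + 196)*(8² - 1/2) = -1322*(64 - 1*½) = -1322*(64 - ½) = -1322*127/2 = -83947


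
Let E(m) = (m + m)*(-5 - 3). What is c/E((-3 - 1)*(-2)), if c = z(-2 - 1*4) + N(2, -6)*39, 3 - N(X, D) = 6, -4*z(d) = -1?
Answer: 467/512 ≈ 0.91211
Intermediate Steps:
z(d) = ¼ (z(d) = -¼*(-1) = ¼)
N(X, D) = -3 (N(X, D) = 3 - 1*6 = 3 - 6 = -3)
c = -467/4 (c = ¼ - 3*39 = ¼ - 117 = -467/4 ≈ -116.75)
E(m) = -16*m (E(m) = (2*m)*(-8) = -16*m)
c/E((-3 - 1)*(-2)) = -467*1/(32*(-3 - 1))/4 = -467/(4*((-(-64)*(-2)))) = -467/(4*((-16*8))) = -467/4/(-128) = -467/4*(-1/128) = 467/512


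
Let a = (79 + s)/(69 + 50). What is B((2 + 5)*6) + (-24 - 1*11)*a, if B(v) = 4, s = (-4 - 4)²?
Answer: -647/17 ≈ -38.059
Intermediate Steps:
s = 64 (s = (-8)² = 64)
a = 143/119 (a = (79 + 64)/(69 + 50) = 143/119 ≈ 1.2017)
B((2 + 5)*6) + (-24 - 1*11)*a = 4 + (-24 - 1*11)*(143/119) = 4 + (-24 - 11)*(143/119) = 4 - 35*143/119 = 4 - 715/17 = -647/17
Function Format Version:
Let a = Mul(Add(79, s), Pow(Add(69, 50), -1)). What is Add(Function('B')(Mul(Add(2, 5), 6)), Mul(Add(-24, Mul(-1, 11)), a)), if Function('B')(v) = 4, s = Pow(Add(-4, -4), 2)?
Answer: Rational(-647, 17) ≈ -38.059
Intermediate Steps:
s = 64 (s = Pow(-8, 2) = 64)
a = Rational(143, 119) (a = Mul(Add(79, 64), Pow(Add(69, 50), -1)) = Mul(143, Pow(119, -1)) = Mul(143, Rational(1, 119)) = Rational(143, 119) ≈ 1.2017)
Add(Function('B')(Mul(Add(2, 5), 6)), Mul(Add(-24, Mul(-1, 11)), a)) = Add(4, Mul(Add(-24, Mul(-1, 11)), Rational(143, 119))) = Add(4, Mul(Add(-24, -11), Rational(143, 119))) = Add(4, Mul(-35, Rational(143, 119))) = Add(4, Rational(-715, 17)) = Rational(-647, 17)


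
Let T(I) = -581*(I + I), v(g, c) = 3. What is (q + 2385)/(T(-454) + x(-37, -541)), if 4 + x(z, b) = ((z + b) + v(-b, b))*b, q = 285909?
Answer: 288294/838619 ≈ 0.34377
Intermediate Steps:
T(I) = -1162*I
x(z, b) = -4 + b*(3 + b + z) (x(z, b) = -4 + ((z + b) + 3)*b = -4 + ((b + z) + 3)*b = -4 + (3 + b + z)*b = -4 + b*(3 + b + z))
(q + 2385)/(T(-454) + x(-37, -541)) = (285909 + 2385)/(-1162*(-454) + (-4 + (-541)² + 3*(-541) - 541*(-37))) = 288294/(527548 + (-4 + 292681 - 1623 + 20017)) = 288294/(527548 + 311071) = 288294/838619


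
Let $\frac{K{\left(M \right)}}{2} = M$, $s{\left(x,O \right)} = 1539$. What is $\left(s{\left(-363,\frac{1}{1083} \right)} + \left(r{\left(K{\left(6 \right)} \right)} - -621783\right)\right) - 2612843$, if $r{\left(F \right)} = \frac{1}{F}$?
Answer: $- \frac{23874251}{12} \approx -1.9895 \cdot 10^{6}$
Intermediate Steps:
$K{\left(M \right)} = 2 M$
$\left(s{\left(-363,\frac{1}{1083} \right)} + \left(r{\left(K{\left(6 \right)} \right)} - -621783\right)\right) - 2612843 = \left(1539 + \left(\frac{1}{2 \cdot 6} - -621783\right)\right) - 2612843 = \left(1539 + \left(\frac{1}{12} + 621783\right)\right) - 2612843 = \left(1539 + \frac{7461397}{12}\right) - 2612843 = \frac{7479865}{12} - 2612843 = - \frac{23874251}{12}$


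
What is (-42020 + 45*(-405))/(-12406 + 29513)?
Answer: -60245/17107 ≈ -3.5217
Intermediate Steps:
(-42020 + 45*(-405))/(-12406 + 29513) = (-42020 - 18225)/17107 = -60245*1/17107 = -60245/17107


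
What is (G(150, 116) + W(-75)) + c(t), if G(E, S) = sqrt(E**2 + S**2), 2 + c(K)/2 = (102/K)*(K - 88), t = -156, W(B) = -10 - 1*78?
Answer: 2952/13 + 2*sqrt(8989) ≈ 416.70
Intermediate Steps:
W(B) = -88 (W(B) = -10 - 78 = -88)
c(K) = -4 + 204*(-88 + K)/K (c(K) = -4 + 2*((102/K)*(K - 88)) = -4 + 2*((102/K)*(-88 + K)) = -4 + 2*(102*(-88 + K)/K) = -4 + 204*(-88 + K)/K)
(G(150, 116) + W(-75)) + c(t) = (sqrt(150**2 + 116**2) - 88) + (200 - 17952/(-156)) = (sqrt(22500 + 13456) - 88) + (200 - 17952*(-1/156)) = (sqrt(35956) - 88) + (200 + 1496/13) = (2*sqrt(8989) - 88) + 4096/13 = (-88 + 2*sqrt(8989)) + 4096/13 = 2952/13 + 2*sqrt(8989)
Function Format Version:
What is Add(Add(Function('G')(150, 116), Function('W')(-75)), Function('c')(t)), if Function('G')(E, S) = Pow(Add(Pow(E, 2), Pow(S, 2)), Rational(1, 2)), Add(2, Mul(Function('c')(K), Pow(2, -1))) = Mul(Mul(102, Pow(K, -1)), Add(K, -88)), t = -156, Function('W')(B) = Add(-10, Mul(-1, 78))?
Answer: Add(Rational(2952, 13), Mul(2, Pow(8989, Rational(1, 2)))) ≈ 416.70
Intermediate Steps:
Function('W')(B) = -88 (Function('W')(B) = Add(-10, -78) = -88)
Function('c')(K) = Add(-4, Mul(204, Pow(K, -1), Add(-88, K))) (Function('c')(K) = Add(-4, Mul(2, Mul(Mul(102, Pow(K, -1)), Add(K, -88)))) = Add(-4, Mul(2, Mul(Mul(102, Pow(K, -1)), Add(-88, K)))) = Add(-4, Mul(2, Mul(102, Pow(K, -1), Add(-88, K)))) = Add(-4, Mul(204, Pow(K, -1), Add(-88, K))))
Add(Add(Function('G')(150, 116), Function('W')(-75)), Function('c')(t)) = Add(Add(Pow(Add(Pow(150, 2), Pow(116, 2)), Rational(1, 2)), -88), Add(200, Mul(-17952, Pow(-156, -1)))) = Add(Add(Pow(Add(22500, 13456), Rational(1, 2)), -88), Add(200, Mul(-17952, Rational(-1, 156)))) = Add(Add(Pow(35956, Rational(1, 2)), -88), Add(200, Rational(1496, 13))) = Add(Add(Mul(2, Pow(8989, Rational(1, 2))), -88), Rational(4096, 13)) = Add(Add(-88, Mul(2, Pow(8989, Rational(1, 2)))), Rational(4096, 13)) = Add(Rational(2952, 13), Mul(2, Pow(8989, Rational(1, 2))))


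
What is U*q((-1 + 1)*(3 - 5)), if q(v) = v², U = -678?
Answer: 0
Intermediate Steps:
U*q((-1 + 1)*(3 - 5)) = -678*(-1 + 1)²*(3 - 5)² = -678*(0*(-2))² = -678*0² = -678*0 = 0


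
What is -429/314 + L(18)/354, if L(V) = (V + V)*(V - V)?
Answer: -429/314 ≈ -1.3662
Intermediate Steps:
L(V) = 0 (L(V) = (2*V)*0 = 0)
-429/314 + L(18)/354 = -429/314 + 0/354 = -429*1/314 + 0*(1/354) = -429/314 + 0 = -429/314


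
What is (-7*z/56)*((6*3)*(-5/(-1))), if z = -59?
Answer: 2655/4 ≈ 663.75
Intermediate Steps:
(-7*z/56)*((6*3)*(-5/(-1))) = (-(-413)/56)*((6*3)*(-5/(-1))) = (-(-413)/56)*(18*(-5*(-1))) = (-7*(-59/56))*(18*5) = (59/8)*90 = 2655/4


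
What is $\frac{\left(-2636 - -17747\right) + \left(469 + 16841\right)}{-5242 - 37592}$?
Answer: $- \frac{10807}{14278} \approx -0.7569$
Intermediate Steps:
$\frac{\left(-2636 - -17747\right) + \left(469 + 16841\right)}{-5242 - 37592} = \frac{\left(-2636 + 17747\right) + 17310}{-42834} = \left(15111 + 17310\right) \left(- \frac{1}{42834}\right) = 32421 \left(- \frac{1}{42834}\right) = - \frac{10807}{14278}$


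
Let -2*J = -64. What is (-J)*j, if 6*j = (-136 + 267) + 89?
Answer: -3520/3 ≈ -1173.3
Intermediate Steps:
J = 32 (J = -½*(-64) = 32)
j = 110/3 (j = ((-136 + 267) + 89)/6 = (131 + 89)/6 = (⅙)*220 = 110/3 ≈ 36.667)
(-J)*j = -1*32*(110/3) = -32*110/3 = -3520/3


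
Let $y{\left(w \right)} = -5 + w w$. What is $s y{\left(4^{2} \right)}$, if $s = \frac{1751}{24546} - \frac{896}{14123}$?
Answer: $\frac{686775407}{346663158} \approx 1.9811$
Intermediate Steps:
$s = \frac{2736157}{346663158}$ ($s = 1751 \cdot \frac{1}{24546} - \frac{896}{14123} = \frac{1751}{24546} - \frac{896}{14123} = \frac{2736157}{346663158} \approx 0.0078928$)
$y{\left(w \right)} = -5 + w^{2}$
$s y{\left(4^{2} \right)} = \frac{2736157 \left(-5 + \left(4^{2}\right)^{2}\right)}{346663158} = \frac{2736157 \left(-5 + 16^{2}\right)}{346663158} = \frac{2736157 \left(-5 + 256\right)}{346663158} = \frac{2736157}{346663158} \cdot 251 = \frac{686775407}{346663158}$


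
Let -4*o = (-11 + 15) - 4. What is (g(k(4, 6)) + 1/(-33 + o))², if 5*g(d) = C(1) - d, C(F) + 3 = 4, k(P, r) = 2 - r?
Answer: 1024/1089 ≈ 0.94031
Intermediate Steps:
C(F) = 1 (C(F) = -3 + 4 = 1)
o = 0 (o = -((-11 + 15) - 4)/4 = -(4 - 4)/4 = -¼*0 = 0)
g(d) = ⅕ - d/5 (g(d) = (1 - d)/5 = ⅕ - d/5)
(g(k(4, 6)) + 1/(-33 + o))² = ((⅕ - (2 - 1*6)/5) + 1/(-33 + 0))² = ((⅕ - (2 - 6)/5) + 1/(-33))² = ((⅕ - ⅕*(-4)) - 1/33)² = ((⅕ + ⅘) - 1/33)² = (1 - 1/33)² = (32/33)² = 1024/1089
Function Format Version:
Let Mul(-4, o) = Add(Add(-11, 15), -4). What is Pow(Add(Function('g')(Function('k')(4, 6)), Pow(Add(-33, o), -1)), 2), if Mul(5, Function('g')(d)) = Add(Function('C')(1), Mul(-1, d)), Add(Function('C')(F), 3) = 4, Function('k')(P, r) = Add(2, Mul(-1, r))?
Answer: Rational(1024, 1089) ≈ 0.94031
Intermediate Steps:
Function('C')(F) = 1 (Function('C')(F) = Add(-3, 4) = 1)
o = 0 (o = Mul(Rational(-1, 4), Add(Add(-11, 15), -4)) = Mul(Rational(-1, 4), Add(4, -4)) = Mul(Rational(-1, 4), 0) = 0)
Function('g')(d) = Add(Rational(1, 5), Mul(Rational(-1, 5), d)) (Function('g')(d) = Mul(Rational(1, 5), Add(1, Mul(-1, d))) = Add(Rational(1, 5), Mul(Rational(-1, 5), d)))
Pow(Add(Function('g')(Function('k')(4, 6)), Pow(Add(-33, o), -1)), 2) = Pow(Add(Add(Rational(1, 5), Mul(Rational(-1, 5), Add(2, Mul(-1, 6)))), Pow(Add(-33, 0), -1)), 2) = Pow(Add(Add(Rational(1, 5), Mul(Rational(-1, 5), Add(2, -6))), Pow(-33, -1)), 2) = Pow(Add(Add(Rational(1, 5), Mul(Rational(-1, 5), -4)), Rational(-1, 33)), 2) = Pow(Add(Add(Rational(1, 5), Rational(4, 5)), Rational(-1, 33)), 2) = Pow(Add(1, Rational(-1, 33)), 2) = Pow(Rational(32, 33), 2) = Rational(1024, 1089)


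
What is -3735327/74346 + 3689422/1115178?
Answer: -648543454199/13818170598 ≈ -46.934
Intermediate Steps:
-3735327/74346 + 3689422/1115178 = -3735327*1/74346 + 3689422*(1/1115178) = -1245109/24782 + 1844711/557589 = -648543454199/13818170598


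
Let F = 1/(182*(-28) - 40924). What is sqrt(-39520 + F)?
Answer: I*sqrt(20924263163505)/23010 ≈ 198.8*I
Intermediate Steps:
F = -1/46020 (F = 1/(-5096 - 40924) = 1/(-46020) = -1/46020 ≈ -2.1730e-5)
sqrt(-39520 + F) = sqrt(-39520 - 1/46020) = sqrt(-1818710401/46020) = I*sqrt(20924263163505)/23010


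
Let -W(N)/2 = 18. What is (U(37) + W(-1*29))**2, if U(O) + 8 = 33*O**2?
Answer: 2036987689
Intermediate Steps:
U(O) = -8 + 33*O**2
W(N) = -36 (W(N) = -2*18 = -36)
(U(37) + W(-1*29))**2 = ((-8 + 33*37**2) - 36)**2 = ((-8 + 33*1369) - 36)**2 = ((-8 + 45177) - 36)**2 = (45169 - 36)**2 = 45133**2 = 2036987689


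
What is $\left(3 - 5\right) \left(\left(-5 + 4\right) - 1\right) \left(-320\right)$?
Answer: $-1280$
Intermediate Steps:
$\left(3 - 5\right) \left(\left(-5 + 4\right) - 1\right) \left(-320\right) = - 2 \left(-1 - 1\right) \left(-320\right) = \left(-2\right) \left(-2\right) \left(-320\right) = 4 \left(-320\right) = -1280$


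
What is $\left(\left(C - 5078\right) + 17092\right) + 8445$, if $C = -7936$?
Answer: $12523$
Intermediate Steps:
$\left(\left(C - 5078\right) + 17092\right) + 8445 = \left(\left(-7936 - 5078\right) + 17092\right) + 8445 = \left(-13014 + 17092\right) + 8445 = 4078 + 8445 = 12523$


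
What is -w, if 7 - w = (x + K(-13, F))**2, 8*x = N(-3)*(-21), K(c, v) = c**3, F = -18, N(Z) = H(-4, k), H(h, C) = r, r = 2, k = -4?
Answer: 77598369/16 ≈ 4.8499e+6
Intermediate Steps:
H(h, C) = 2
N(Z) = 2
x = -21/4 (x = (2*(-21))/8 = (1/8)*(-42) = -21/4 ≈ -5.2500)
w = -77598369/16 (w = 7 - (-21/4 + (-13)**3)**2 = 7 - (-21/4 - 2197)**2 = 7 - (-8809/4)**2 = 7 - 1*77598481/16 = 7 - 77598481/16 = -77598369/16 ≈ -4.8499e+6)
-w = -1*(-77598369/16) = 77598369/16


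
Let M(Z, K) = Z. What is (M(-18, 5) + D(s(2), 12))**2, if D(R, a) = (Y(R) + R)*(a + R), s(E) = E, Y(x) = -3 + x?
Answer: 16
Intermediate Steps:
D(R, a) = (-3 + 2*R)*(R + a) (D(R, a) = ((-3 + R) + R)*(a + R) = (-3 + 2*R)*(R + a))
(M(-18, 5) + D(s(2), 12))**2 = (-18 + (2**2 + 2*12 + 2*(-3 + 2) + 12*(-3 + 2)))**2 = (-18 + (4 + 24 + 2*(-1) + 12*(-1)))**2 = (-18 + (4 + 24 - 2 - 12))**2 = (-18 + 14)**2 = (-4)**2 = 16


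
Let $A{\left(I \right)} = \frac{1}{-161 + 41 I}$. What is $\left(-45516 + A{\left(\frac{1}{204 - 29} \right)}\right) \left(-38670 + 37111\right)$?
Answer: $\frac{1996373270321}{28134} \approx 7.0959 \cdot 10^{7}$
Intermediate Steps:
$\left(-45516 + A{\left(\frac{1}{204 - 29} \right)}\right) \left(-38670 + 37111\right) = \left(-45516 + \frac{1}{-161 + \frac{41}{204 - 29}}\right) \left(-38670 + 37111\right) = \left(-45516 + \frac{1}{-161 + \frac{41}{175}}\right) \left(-1559\right) = \left(-45516 + \frac{1}{- \frac{28134}{175}}\right) \left(-1559\right) = \left(-45516 - \frac{175}{28134}\right) \left(-1559\right) = \left(- \frac{1280547319}{28134}\right) \left(-1559\right) = \frac{1996373270321}{28134}$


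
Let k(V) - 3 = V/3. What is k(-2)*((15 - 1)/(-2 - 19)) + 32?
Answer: 274/9 ≈ 30.444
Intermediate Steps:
k(V) = 3 + V/3
k(-2)*((15 - 1)/(-2 - 19)) + 32 = (3 + (⅓)*(-2))*((15 - 1)/(-2 - 19)) + 32 = (3 - ⅔)*(14/(-21)) + 32 = 7*(14*(-1/21))/3 + 32 = (7/3)*(-⅔) + 32 = -14/9 + 32 = 274/9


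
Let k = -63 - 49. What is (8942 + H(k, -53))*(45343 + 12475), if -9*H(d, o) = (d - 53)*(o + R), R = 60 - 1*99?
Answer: 1258466588/3 ≈ 4.1949e+8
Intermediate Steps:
R = -39 (R = 60 - 99 = -39)
k = -112
H(d, o) = -(-53 + d)*(-39 + o)/9 (H(d, o) = -(d - 53)*(o - 39)/9 = -(-53 + d)*(-39 + o)/9)
(8942 + H(k, -53))*(45343 + 12475) = (8942 + (-689/3 + (13/3)*(-112) + (53/9)*(-53) - ⅑*(-112)*(-53)))*(45343 + 12475) = (8942 + (-689/3 - 1456/3 - 2809/9 - 5936/9))*57818 = (8942 - 5060/3)*57818 = (21766/3)*57818 = 1258466588/3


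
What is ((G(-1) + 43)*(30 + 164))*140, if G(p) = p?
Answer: 1140720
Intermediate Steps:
((G(-1) + 43)*(30 + 164))*140 = ((-1 + 43)*(30 + 164))*140 = (42*194)*140 = 8148*140 = 1140720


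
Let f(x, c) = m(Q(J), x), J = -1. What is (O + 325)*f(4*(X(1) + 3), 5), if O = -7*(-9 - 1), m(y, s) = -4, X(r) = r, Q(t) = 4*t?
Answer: -1580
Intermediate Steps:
f(x, c) = -4
O = 70 (O = -7*(-10) = 70)
(O + 325)*f(4*(X(1) + 3), 5) = (70 + 325)*(-4) = 395*(-4) = -1580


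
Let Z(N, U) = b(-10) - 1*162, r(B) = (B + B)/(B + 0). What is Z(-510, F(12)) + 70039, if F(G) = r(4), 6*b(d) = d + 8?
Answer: 209630/3 ≈ 69877.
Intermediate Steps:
b(d) = 4/3 + d/6 (b(d) = (d + 8)/6 = (8 + d)/6 = 4/3 + d/6)
r(B) = 2 (r(B) = (2*B)/B = 2)
F(G) = 2
Z(N, U) = -487/3 (Z(N, U) = (4/3 + (1/6)*(-10)) - 1*162 = (4/3 - 5/3) - 162 = -1/3 - 162 = -487/3)
Z(-510, F(12)) + 70039 = -487/3 + 70039 = 209630/3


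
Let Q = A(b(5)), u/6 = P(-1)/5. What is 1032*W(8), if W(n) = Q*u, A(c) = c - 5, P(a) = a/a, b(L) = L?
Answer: 0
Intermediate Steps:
P(a) = 1
A(c) = -5 + c
u = 6/5 (u = 6*(1/5) = 6/5 ≈ 1.2000)
Q = 0 (Q = -5 + 5 = 0)
W(n) = 0 (W(n) = 0*(6/5) = 0)
1032*W(8) = 1032*0 = 0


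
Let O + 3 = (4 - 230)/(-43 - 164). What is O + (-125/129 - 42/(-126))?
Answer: -22643/8901 ≈ -2.5439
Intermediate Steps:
O = -395/207 (O = -3 + (4 - 230)/(-43 - 164) = -3 - 226/(-207) = -3 - 226*(-1/207) = -3 + 226/207 = -395/207 ≈ -1.9082)
O + (-125/129 - 42/(-126)) = -395/207 + (-125/129 - 42/(-126)) = -395/207 + (-125*1/129 - 42*(-1/126)) = -395/207 + (-125/129 + ⅓) = -395/207 - 82/129 = -22643/8901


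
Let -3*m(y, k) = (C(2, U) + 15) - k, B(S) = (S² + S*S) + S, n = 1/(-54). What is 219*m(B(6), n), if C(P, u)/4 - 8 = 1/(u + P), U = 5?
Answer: -1313197/378 ≈ -3474.1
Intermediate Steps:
C(P, u) = 32 + 4/(P + u) (C(P, u) = 32 + 4/(u + P) = 32 + 4/(P + u))
n = -1/54 ≈ -0.018519
B(S) = S + 2*S² (B(S) = (S² + S²) + S = 2*S² + S = S + 2*S²)
m(y, k) = -111/7 + k/3 (m(y, k) = -((4*(1 + 8*2 + 8*5)/(2 + 5) + 15) - k)/3 = -((4*(1 + 16 + 40)/7 + 15) - k)/3 = -((4*(⅐)*57 + 15) - k)/3 = -((228/7 + 15) - k)/3 = -(333/7 - k)/3 = -111/7 + k/3)
219*m(B(6), n) = 219*(-111/7 + (⅓)*(-1/54)) = 219*(-111/7 - 1/162) = 219*(-17989/1134) = -1313197/378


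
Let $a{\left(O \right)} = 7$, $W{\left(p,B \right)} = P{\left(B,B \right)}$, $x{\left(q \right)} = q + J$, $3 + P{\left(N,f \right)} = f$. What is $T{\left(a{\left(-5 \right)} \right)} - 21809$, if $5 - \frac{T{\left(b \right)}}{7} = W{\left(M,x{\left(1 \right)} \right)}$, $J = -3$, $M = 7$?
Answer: $-21739$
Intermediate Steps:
$P{\left(N,f \right)} = -3 + f$
$x{\left(q \right)} = -3 + q$ ($x{\left(q \right)} = q - 3 = -3 + q$)
$W{\left(p,B \right)} = -3 + B$
$T{\left(b \right)} = 70$ ($T{\left(b \right)} = 35 - 7 \left(-3 + \left(-3 + 1\right)\right) = 35 - 7 \left(-3 - 2\right) = 35 - -35 = 35 + 35 = 70$)
$T{\left(a{\left(-5 \right)} \right)} - 21809 = 70 - 21809 = -21739$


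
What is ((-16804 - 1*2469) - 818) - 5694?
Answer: -25785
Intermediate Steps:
((-16804 - 1*2469) - 818) - 5694 = ((-16804 - 2469) - 818) - 5694 = (-19273 - 818) - 5694 = -20091 - 5694 = -25785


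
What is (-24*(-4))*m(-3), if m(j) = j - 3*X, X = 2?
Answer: -864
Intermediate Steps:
m(j) = -6 + j (m(j) = j - 3*2 = j - 6 = -6 + j)
(-24*(-4))*m(-3) = (-24*(-4))*(-6 - 3) = 96*(-9) = -864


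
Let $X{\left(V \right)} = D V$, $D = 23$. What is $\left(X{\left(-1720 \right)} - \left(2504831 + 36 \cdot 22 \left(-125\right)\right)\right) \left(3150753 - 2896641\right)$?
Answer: $-621403197792$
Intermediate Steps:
$X{\left(V \right)} = 23 V$
$\left(X{\left(-1720 \right)} - \left(2504831 + 36 \cdot 22 \left(-125\right)\right)\right) \left(3150753 - 2896641\right) = \left(23 \left(-1720\right) - \left(2504831 + 36 \cdot 22 \left(-125\right)\right)\right) \left(3150753 - 2896641\right) = \left(-39560 - \left(2504831 + 792 \left(-125\right)\right)\right) 254112 = \left(-39560 - 2405831\right) 254112 = \left(-2445391\right) 254112 = -621403197792$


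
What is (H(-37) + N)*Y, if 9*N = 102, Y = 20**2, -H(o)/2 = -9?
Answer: 35200/3 ≈ 11733.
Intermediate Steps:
H(o) = 18 (H(o) = -2*(-9) = 18)
Y = 400
N = 34/3 (N = (1/9)*102 = 34/3 ≈ 11.333)
(H(-37) + N)*Y = (18 + 34/3)*400 = (88/3)*400 = 35200/3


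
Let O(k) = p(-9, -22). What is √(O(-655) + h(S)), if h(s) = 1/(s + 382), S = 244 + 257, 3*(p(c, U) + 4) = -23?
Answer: I*√81859398/2649 ≈ 3.4155*I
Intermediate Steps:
p(c, U) = -35/3 (p(c, U) = -4 + (⅓)*(-23) = -4 - 23/3 = -35/3)
O(k) = -35/3
S = 501
h(s) = 1/(382 + s)
√(O(-655) + h(S)) = √(-35/3 + 1/(382 + 501)) = √(-35/3 + 1/883) = √(-30902/2649) = I*√81859398/2649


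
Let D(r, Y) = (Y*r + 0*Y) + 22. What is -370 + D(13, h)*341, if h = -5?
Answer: -15033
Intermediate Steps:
D(r, Y) = 22 + Y*r (D(r, Y) = (Y*r + 0) + 22 = Y*r + 22 = 22 + Y*r)
-370 + D(13, h)*341 = -370 + (22 - 5*13)*341 = -370 + (22 - 65)*341 = -370 - 43*341 = -370 - 14663 = -15033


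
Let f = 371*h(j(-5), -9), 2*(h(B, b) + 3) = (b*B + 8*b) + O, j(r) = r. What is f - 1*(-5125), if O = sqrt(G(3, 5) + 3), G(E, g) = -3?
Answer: -1993/2 ≈ -996.50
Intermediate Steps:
O = 0 (O = sqrt(-3 + 3) = sqrt(0) = 0)
h(B, b) = -3 + 4*b + B*b/2 (h(B, b) = -3 + ((b*B + 8*b) + 0)/2 = -3 + ((B*b + 8*b) + 0)/2 = -3 + ((8*b + B*b) + 0)/2 = -3 + (8*b + B*b)/2 = -3 + (4*b + B*b/2) = -3 + 4*b + B*b/2)
f = -12243/2 (f = 371*(-3 + 4*(-9) + (1/2)*(-5)*(-9)) = 371*(-3 - 36 + 45/2) = 371*(-33/2) = -12243/2 ≈ -6121.5)
f - 1*(-5125) = -12243/2 - 1*(-5125) = -12243/2 + 5125 = -1993/2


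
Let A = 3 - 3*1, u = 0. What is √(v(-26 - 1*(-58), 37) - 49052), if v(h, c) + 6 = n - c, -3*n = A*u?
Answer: 3*I*√5455 ≈ 221.57*I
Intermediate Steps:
A = 0 (A = 3 - 3 = 0)
n = 0 (n = -0*0 = -⅓*0 = 0)
v(h, c) = -6 - c (v(h, c) = -6 + (0 - c) = -6 - c)
√(v(-26 - 1*(-58), 37) - 49052) = √((-6 - 1*37) - 49052) = √((-6 - 37) - 49052) = √(-43 - 49052) = √(-49095) = 3*I*√5455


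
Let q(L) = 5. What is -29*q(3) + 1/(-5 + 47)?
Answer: -6089/42 ≈ -144.98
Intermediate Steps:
-29*q(3) + 1/(-5 + 47) = -29*5 + 1/(-5 + 47) = -145 + 1/42 = -6089/42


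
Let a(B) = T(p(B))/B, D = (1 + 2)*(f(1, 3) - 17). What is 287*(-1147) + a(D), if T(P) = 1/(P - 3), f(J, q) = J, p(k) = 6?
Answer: -47403217/144 ≈ -3.2919e+5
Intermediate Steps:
T(P) = 1/(-3 + P)
D = -48 (D = (1 + 2)*(1 - 17) = 3*(-16) = -48)
a(B) = 1/(3*B) (a(B) = 1/((-3 + 6)*B) = 1/(3*B))
287*(-1147) + a(D) = 287*(-1147) + (⅓)/(-48) = -329189 + (⅓)*(-1/48) = -329189 - 1/144 = -47403217/144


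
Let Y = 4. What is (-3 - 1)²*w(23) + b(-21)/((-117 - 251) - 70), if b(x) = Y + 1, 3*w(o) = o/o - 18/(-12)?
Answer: 1945/146 ≈ 13.322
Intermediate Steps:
w(o) = ⅚ (w(o) = (o/o - 18/(-12))/3 = (1 - 18*(-1/12))/3 = (1 + 3/2)/3 = (⅓)*(5/2) = ⅚)
b(x) = 5 (b(x) = 4 + 1 = 5)
(-3 - 1)²*w(23) + b(-21)/((-117 - 251) - 70) = (-3 - 1)²*(⅚) + 5/((-117 - 251) - 70) = (-4)²*(⅚) + 5/(-368 - 70) = 16*(⅚) + 5/(-438) = 40/3 + 5*(-1/438) = 40/3 - 5/438 = 1945/146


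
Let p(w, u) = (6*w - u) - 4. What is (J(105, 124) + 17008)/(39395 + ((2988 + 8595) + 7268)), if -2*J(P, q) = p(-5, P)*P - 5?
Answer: 12154/29123 ≈ 0.41733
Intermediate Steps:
p(w, u) = -4 - u + 6*w (p(w, u) = (-u + 6*w) - 4 = -4 - u + 6*w)
J(P, q) = 5/2 - P*(-34 - P)/2 (J(P, q) = -((-4 - P + 6*(-5))*P - 5)/2 = -((-4 - P - 30)*P - 5)/2 = -((-34 - P)*P - 5)/2 = -(P*(-34 - P) - 5)/2 = -(-5 + P*(-34 - P))/2 = 5/2 - P*(-34 - P)/2)
(J(105, 124) + 17008)/(39395 + ((2988 + 8595) + 7268)) = ((5/2 + (1/2)*105*(34 + 105)) + 17008)/(39395 + ((2988 + 8595) + 7268)) = ((5/2 + (1/2)*105*139) + 17008)/(39395 + (11583 + 7268)) = ((5/2 + 14595/2) + 17008)/(39395 + 18851) = (7300 + 17008)/58246 = 24308*(1/58246) = 12154/29123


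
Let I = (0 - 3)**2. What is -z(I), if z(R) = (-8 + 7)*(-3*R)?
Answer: -27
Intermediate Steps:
I = 9 (I = (-3)**2 = 9)
z(R) = 3*R (z(R) = -(-3)*R = 3*R)
-z(I) = -3*9 = -1*27 = -27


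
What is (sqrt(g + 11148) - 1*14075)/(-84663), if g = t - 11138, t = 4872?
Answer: 14075/84663 - sqrt(4882)/84663 ≈ 0.16542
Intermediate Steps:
g = -6266 (g = 4872 - 11138 = -6266)
(sqrt(g + 11148) - 1*14075)/(-84663) = (sqrt(-6266 + 11148) - 1*14075)/(-84663) = (sqrt(4882) - 14075)*(-1/84663) = (-14075 + sqrt(4882))*(-1/84663) = 14075/84663 - sqrt(4882)/84663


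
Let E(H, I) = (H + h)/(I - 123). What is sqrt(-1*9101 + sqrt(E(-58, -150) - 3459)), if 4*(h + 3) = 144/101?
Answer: sqrt(-141208576821 + 3939*I*sqrt(53665432314))/3939 ≈ 0.30824 + 95.4*I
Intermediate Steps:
h = -267/101 (h = -3 + (144/101)/4 = -3 + (144*(1/101))/4 = -3 + (1/4)*(144/101) = -3 + 36/101 = -267/101 ≈ -2.6436)
E(H, I) = (-267/101 + H)/(-123 + I) (E(H, I) = (H - 267/101)/(I - 123) = (-267/101 + H)/(-123 + I))
sqrt(-1*9101 + sqrt(E(-58, -150) - 3459)) = sqrt(-1*9101 + sqrt((-267/101 - 58)/(-123 - 150) - 3459)) = sqrt(-9101 + sqrt(-6125/101/(-273) - 3459)) = sqrt(-9101 + sqrt(-1/273*(-6125/101) - 3459)) = sqrt(-9101 + sqrt(875/3939 - 3459)) = sqrt(-9101 + sqrt(-13624126/3939)) = sqrt(-9101 + I*sqrt(53665432314)/3939)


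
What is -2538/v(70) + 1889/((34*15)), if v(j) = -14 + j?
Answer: -297149/7140 ≈ -41.617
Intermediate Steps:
-2538/v(70) + 1889/((34*15)) = -2538/(-14 + 70) + 1889/((34*15)) = -2538/56 + 1889/510 = -2538*1/56 + 1889*(1/510) = -1269/28 + 1889/510 = -297149/7140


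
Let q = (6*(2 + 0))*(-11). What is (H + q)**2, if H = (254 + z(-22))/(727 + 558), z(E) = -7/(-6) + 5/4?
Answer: 4130499363769/237776400 ≈ 17371.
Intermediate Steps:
z(E) = 29/12 (z(E) = -7*(-1/6) + 5*(1/4) = 7/6 + 5/4 = 29/12)
H = 3077/15420 (H = (254 + 29/12)/(727 + 558) = (3077/12)/1285 = (3077/12)*(1/1285) = 3077/15420 ≈ 0.19955)
q = -132 (q = (6*2)*(-11) = 12*(-11) = -132)
(H + q)**2 = (3077/15420 - 132)**2 = (-2032363/15420)**2 = 4130499363769/237776400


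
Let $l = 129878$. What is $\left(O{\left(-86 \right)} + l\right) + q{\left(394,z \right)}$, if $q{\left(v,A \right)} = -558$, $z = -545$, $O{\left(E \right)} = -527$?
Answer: $128793$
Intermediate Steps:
$\left(O{\left(-86 \right)} + l\right) + q{\left(394,z \right)} = \left(-527 + 129878\right) - 558 = 129351 - 558 = 128793$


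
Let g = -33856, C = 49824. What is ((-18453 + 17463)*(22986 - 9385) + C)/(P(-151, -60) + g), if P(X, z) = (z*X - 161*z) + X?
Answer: 13415166/15287 ≈ 877.55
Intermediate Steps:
P(X, z) = X - 161*z + X*z (P(X, z) = (X*z - 161*z) + X = (-161*z + X*z) + X = X - 161*z + X*z)
((-18453 + 17463)*(22986 - 9385) + C)/(P(-151, -60) + g) = ((-18453 + 17463)*(22986 - 9385) + 49824)/((-151 - 161*(-60) - 151*(-60)) - 33856) = (-990*13601 + 49824)/((-151 + 9660 + 9060) - 33856) = (-13464990 + 49824)/(18569 - 33856) = -13415166/(-15287) = -13415166*(-1/15287) = 13415166/15287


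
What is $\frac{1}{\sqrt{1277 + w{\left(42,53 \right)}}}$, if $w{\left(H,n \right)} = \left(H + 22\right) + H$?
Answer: $\frac{\sqrt{1383}}{1383} \approx 0.02689$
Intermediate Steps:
$w{\left(H,n \right)} = 22 + 2 H$ ($w{\left(H,n \right)} = \left(22 + H\right) + H = 22 + 2 H$)
$\frac{1}{\sqrt{1277 + w{\left(42,53 \right)}}} = \frac{1}{\sqrt{1277 + \left(22 + 2 \cdot 42\right)}} = \frac{1}{\sqrt{1277 + \left(22 + 84\right)}} = \frac{1}{\sqrt{1277 + 106}} = \frac{1}{\sqrt{1383}} = \frac{\sqrt{1383}}{1383}$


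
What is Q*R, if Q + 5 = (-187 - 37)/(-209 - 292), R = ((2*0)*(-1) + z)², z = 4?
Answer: -36496/501 ≈ -72.846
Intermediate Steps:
R = 16 (R = ((2*0)*(-1) + 4)² = (0*(-1) + 4)² = (0 + 4)² = 4² = 16)
Q = -2281/501 (Q = -5 + (-187 - 37)/(-209 - 292) = -5 - 224/(-501) = -5 - 224*(-1/501) = -5 + 224/501 = -2281/501 ≈ -4.5529)
Q*R = -2281/501*16 = -36496/501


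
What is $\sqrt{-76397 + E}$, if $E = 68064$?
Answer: $i \sqrt{8333} \approx 91.285 i$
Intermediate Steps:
$\sqrt{-76397 + E} = \sqrt{-76397 + 68064} = \sqrt{-8333} = i \sqrt{8333}$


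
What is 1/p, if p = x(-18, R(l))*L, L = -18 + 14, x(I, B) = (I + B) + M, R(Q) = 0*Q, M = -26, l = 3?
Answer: 1/176 ≈ 0.0056818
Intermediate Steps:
R(Q) = 0
x(I, B) = -26 + B + I (x(I, B) = (I + B) - 26 = (B + I) - 26 = -26 + B + I)
L = -4
p = 176 (p = (-26 + 0 - 18)*(-4) = -44*(-4) = 176)
1/p = 1/176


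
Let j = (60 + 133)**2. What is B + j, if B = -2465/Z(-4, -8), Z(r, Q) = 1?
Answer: 34784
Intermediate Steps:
B = -2465 (B = -2465/1 = 1*(-2465) = -2465)
j = 37249 (j = 193**2 = 37249)
B + j = -2465 + 37249 = 34784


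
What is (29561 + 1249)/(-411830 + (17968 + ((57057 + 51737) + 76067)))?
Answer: -790/5359 ≈ -0.14742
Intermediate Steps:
(29561 + 1249)/(-411830 + (17968 + ((57057 + 51737) + 76067))) = 30810/(-411830 + (17968 + (108794 + 76067))) = 30810/(-411830 + (17968 + 184861)) = 30810/(-411830 + 202829) = 30810/(-209001) = 30810*(-1/209001) = -790/5359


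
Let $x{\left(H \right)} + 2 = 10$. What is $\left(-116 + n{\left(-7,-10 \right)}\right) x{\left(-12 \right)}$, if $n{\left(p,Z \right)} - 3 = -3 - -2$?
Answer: $-912$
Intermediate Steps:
$n{\left(p,Z \right)} = 2$ ($n{\left(p,Z \right)} = 3 - 1 = 2$)
$x{\left(H \right)} = 8$ ($x{\left(H \right)} = -2 + 10 = 8$)
$\left(-116 + n{\left(-7,-10 \right)}\right) x{\left(-12 \right)} = \left(-116 + 2\right) 8 = \left(-114\right) 8 = -912$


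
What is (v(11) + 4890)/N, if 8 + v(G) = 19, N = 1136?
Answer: 4901/1136 ≈ 4.3143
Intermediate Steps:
v(G) = 11 (v(G) = -8 + 19 = 11)
(v(11) + 4890)/N = (11 + 4890)/1136 = 4901*(1/1136) = 4901/1136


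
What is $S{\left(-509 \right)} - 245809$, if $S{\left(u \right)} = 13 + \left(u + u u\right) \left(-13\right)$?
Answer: $-3607232$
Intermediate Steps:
$S{\left(u \right)} = 13 - 13 u - 13 u^{2}$ ($S{\left(u \right)} = 13 + \left(u + u^{2}\right) \left(-13\right) = 13 - \left(13 u + 13 u^{2}\right) = 13 - 13 u - 13 u^{2}$)
$S{\left(-509 \right)} - 245809 = \left(13 - -6617 - 13 \left(-509\right)^{2}\right) - 245809 = \left(13 + 6617 - 3368053\right) - 245809 = -3361423 - 245809 = -3607232$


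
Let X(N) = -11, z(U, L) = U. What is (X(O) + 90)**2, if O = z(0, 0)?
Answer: 6241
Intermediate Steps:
O = 0
(X(O) + 90)**2 = (-11 + 90)**2 = 79**2 = 6241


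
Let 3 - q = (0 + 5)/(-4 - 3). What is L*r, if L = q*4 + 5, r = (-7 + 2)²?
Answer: 3475/7 ≈ 496.43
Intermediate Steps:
q = 26/7 (q = 3 - (0 + 5)/(-4 - 3) = 3 - 5/(-7) = 3 - 5*(-1)/7 = 3 - 1*(-5/7) = 3 + 5/7 = 26/7 ≈ 3.7143)
r = 25 (r = (-5)² = 25)
L = 139/7 (L = (26/7)*4 + 5 = 104/7 + 5 = 139/7 ≈ 19.857)
L*r = (139/7)*25 = 3475/7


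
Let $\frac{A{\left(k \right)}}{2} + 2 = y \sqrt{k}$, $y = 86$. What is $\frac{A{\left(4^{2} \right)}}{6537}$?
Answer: $\frac{228}{2179} \approx 0.10464$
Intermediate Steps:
$A{\left(k \right)} = -4 + 172 \sqrt{k}$ ($A{\left(k \right)} = -4 + 2 \cdot 86 \sqrt{k} = -4 + 172 \sqrt{k}$)
$\frac{A{\left(4^{2} \right)}}{6537} = \frac{-4 + 172 \sqrt{4^{2}}}{6537} = \left(-4 + 172 \sqrt{16}\right) \frac{1}{6537} = \left(-4 + 172 \cdot 4\right) \frac{1}{6537} = \left(-4 + 688\right) \frac{1}{6537} = 684 \cdot \frac{1}{6537} = \frac{228}{2179}$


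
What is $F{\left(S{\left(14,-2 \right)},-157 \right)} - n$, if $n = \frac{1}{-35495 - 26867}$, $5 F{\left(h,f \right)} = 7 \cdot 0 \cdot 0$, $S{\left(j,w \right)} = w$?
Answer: $\frac{1}{62362} \approx 1.6035 \cdot 10^{-5}$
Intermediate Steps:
$F{\left(h,f \right)} = 0$ ($F{\left(h,f \right)} = \frac{7 \cdot 0 \cdot 0}{5} = \frac{0 \cdot 0}{5} = \frac{1}{5} \cdot 0 = 0$)
$n = - \frac{1}{62362}$ ($n = \frac{1}{-62362} = - \frac{1}{62362} \approx -1.6035 \cdot 10^{-5}$)
$F{\left(S{\left(14,-2 \right)},-157 \right)} - n = 0 - - \frac{1}{62362} = 0 + \frac{1}{62362} = \frac{1}{62362}$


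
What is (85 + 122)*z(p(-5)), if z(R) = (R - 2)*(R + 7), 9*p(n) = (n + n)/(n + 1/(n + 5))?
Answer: -2898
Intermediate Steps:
p(n) = 2*n/(9*(n + 1/(5 + n))) (p(n) = ((n + n)/(n + 1/(n + 5)))/9 = ((2*n)/(n + 1/(5 + n)))/9 = (2*n/(n + 1/(5 + n)))/9 = 2*n/(9*(n + 1/(5 + n))))
z(R) = (-2 + R)*(7 + R)
(85 + 122)*z(p(-5)) = (85 + 122)*(-14 + ((2/9)*(-5)*(5 - 5)/(1 + (-5)**2 + 5*(-5)))**2 + 5*((2/9)*(-5)*(5 - 5)/(1 + (-5)**2 + 5*(-5)))) = 207*(-14 + ((2/9)*(-5)*0/(1 + 25 - 25))**2 + 5*((2/9)*(-5)*0/(1 + 25 - 25))) = 207*(-14 + ((2/9)*(-5)*0/1)**2 + 5*((2/9)*(-5)*0/1)) = 207*(-14 + ((2/9)*(-5)*1*0)**2 + 5*((2/9)*(-5)*1*0)) = 207*(-14 + 0**2 + 5*0) = 207*(-14 + 0 + 0) = 207*(-14) = -2898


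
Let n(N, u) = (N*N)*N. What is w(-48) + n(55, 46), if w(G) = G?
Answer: 166327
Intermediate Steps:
n(N, u) = N³ (n(N, u) = N²*N = N³)
w(-48) + n(55, 46) = -48 + 55³ = -48 + 166375 = 166327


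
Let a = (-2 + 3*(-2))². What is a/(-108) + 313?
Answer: 8435/27 ≈ 312.41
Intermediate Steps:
a = 64 (a = (-2 - 6)² = (-8)² = 64)
a/(-108) + 313 = 64/(-108) + 313 = 64*(-1/108) + 313 = -16/27 + 313 = 8435/27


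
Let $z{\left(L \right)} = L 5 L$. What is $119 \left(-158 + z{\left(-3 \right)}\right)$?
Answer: $-13447$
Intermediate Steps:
$z{\left(L \right)} = 5 L^{2}$ ($z{\left(L \right)} = 5 L L = 5 L^{2}$)
$119 \left(-158 + z{\left(-3 \right)}\right) = 119 \left(-158 + 5 \left(-3\right)^{2}\right) = 119 \left(-158 + 5 \cdot 9\right) = 119 \left(-158 + 45\right) = 119 \left(-113\right) = -13447$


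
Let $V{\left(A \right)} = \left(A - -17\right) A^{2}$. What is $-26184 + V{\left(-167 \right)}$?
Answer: $-4209534$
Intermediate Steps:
$V{\left(A \right)} = A^{2} \left(17 + A\right)$ ($V{\left(A \right)} = \left(A + 17\right) A^{2} = \left(17 + A\right) A^{2} = A^{2} \left(17 + A\right)$)
$-26184 + V{\left(-167 \right)} = -26184 + \left(-167\right)^{2} \left(17 - 167\right) = -26184 + 27889 \left(-150\right) = -26184 - 4183350 = -4209534$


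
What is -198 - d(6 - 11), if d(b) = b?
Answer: -193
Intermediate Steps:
-198 - d(6 - 11) = -198 - (6 - 11) = -198 - 1*(-5) = -198 + 5 = -193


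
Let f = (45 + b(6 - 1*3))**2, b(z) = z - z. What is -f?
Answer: -2025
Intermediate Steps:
b(z) = 0
f = 2025 (f = (45 + 0)**2 = 45**2 = 2025)
-f = -1*2025 = -2025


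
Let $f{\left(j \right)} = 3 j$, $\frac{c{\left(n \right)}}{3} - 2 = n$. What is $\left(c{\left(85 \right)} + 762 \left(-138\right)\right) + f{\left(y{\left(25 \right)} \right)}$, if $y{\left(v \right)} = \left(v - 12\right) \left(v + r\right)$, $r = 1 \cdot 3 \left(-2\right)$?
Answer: $-104154$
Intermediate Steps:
$c{\left(n \right)} = 6 + 3 n$
$r = -6$ ($r = 3 \left(-2\right) = -6$)
$y{\left(v \right)} = \left(-12 + v\right) \left(-6 + v\right)$ ($y{\left(v \right)} = \left(v - 12\right) \left(v - 6\right) = \left(-12 + v\right) \left(-6 + v\right)$)
$\left(c{\left(85 \right)} + 762 \left(-138\right)\right) + f{\left(y{\left(25 \right)} \right)} = \left(\left(6 + 3 \cdot 85\right) + 762 \left(-138\right)\right) + 3 \left(72 + 25^{2} - 450\right) = \left(\left(6 + 255\right) - 105156\right) + 3 \left(72 + 625 - 450\right) = \left(261 - 105156\right) + 3 \cdot 247 = -104895 + 741 = -104154$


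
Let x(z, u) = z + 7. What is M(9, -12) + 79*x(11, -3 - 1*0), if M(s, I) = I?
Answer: 1410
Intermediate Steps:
x(z, u) = 7 + z
M(9, -12) + 79*x(11, -3 - 1*0) = -12 + 79*(7 + 11) = -12 + 79*18 = -12 + 1422 = 1410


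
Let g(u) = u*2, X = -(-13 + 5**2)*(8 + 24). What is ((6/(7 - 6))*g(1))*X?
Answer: -4608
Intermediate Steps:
X = -384 (X = -(-13 + 25)*32 = -12*32 = -1*384 = -384)
g(u) = 2*u
((6/(7 - 6))*g(1))*X = ((6/(7 - 6))*(2*1))*(-384) = ((6/1)*2)*(-384) = ((6*1)*2)*(-384) = (6*2)*(-384) = 12*(-384) = -4608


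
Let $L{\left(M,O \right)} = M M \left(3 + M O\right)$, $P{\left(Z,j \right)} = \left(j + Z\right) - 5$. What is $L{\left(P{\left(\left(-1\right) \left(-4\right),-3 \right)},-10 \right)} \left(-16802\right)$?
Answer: $-11559776$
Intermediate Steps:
$P{\left(Z,j \right)} = -5 + Z + j$ ($P{\left(Z,j \right)} = \left(Z + j\right) - 5 = -5 + Z + j$)
$L{\left(M,O \right)} = M^{2} \left(3 + M O\right)$
$L{\left(P{\left(\left(-1\right) \left(-4\right),-3 \right)},-10 \right)} \left(-16802\right) = \left(-5 - -4 - 3\right)^{2} \left(3 + \left(-5 - -4 - 3\right) \left(-10\right)\right) \left(-16802\right) = \left(-5 + 4 - 3\right)^{2} \left(3 + \left(-5 + 4 - 3\right) \left(-10\right)\right) \left(-16802\right) = \left(-4\right)^{2} \left(3 - -40\right) \left(-16802\right) = 16 \left(3 + 40\right) \left(-16802\right) = 16 \cdot 43 \left(-16802\right) = 688 \left(-16802\right) = -11559776$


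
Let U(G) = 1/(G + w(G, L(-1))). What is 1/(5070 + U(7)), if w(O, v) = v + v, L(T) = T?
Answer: 5/25351 ≈ 0.00019723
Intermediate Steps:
w(O, v) = 2*v
U(G) = 1/(-2 + G) (U(G) = 1/(G + 2*(-1)) = 1/(G - 2) = 1/(-2 + G))
1/(5070 + U(7)) = 1/(5070 + 1/(-2 + 7)) = 1/(5070 + 1/5) = 1/(25351/5) = 5/25351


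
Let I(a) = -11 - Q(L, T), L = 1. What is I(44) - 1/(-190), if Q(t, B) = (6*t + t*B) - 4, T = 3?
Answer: -3039/190 ≈ -15.995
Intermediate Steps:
Q(t, B) = -4 + 6*t + B*t (Q(t, B) = (6*t + B*t) - 4 = -4 + 6*t + B*t)
I(a) = -16 (I(a) = -11 - (-4 + 6*1 + 3*1) = -11 - (-4 + 6 + 3) = -11 - 1*5 = -11 - 5 = -16)
I(44) - 1/(-190) = -16 - 1/(-190) = -16 - 1*(-1/190) = -16 + 1/190 = -3039/190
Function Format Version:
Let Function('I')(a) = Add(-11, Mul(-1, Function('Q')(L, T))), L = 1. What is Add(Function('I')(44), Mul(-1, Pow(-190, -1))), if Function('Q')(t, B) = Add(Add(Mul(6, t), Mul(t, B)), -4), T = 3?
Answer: Rational(-3039, 190) ≈ -15.995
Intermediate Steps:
Function('Q')(t, B) = Add(-4, Mul(6, t), Mul(B, t)) (Function('Q')(t, B) = Add(Add(Mul(6, t), Mul(B, t)), -4) = Add(-4, Mul(6, t), Mul(B, t)))
Function('I')(a) = -16 (Function('I')(a) = Add(-11, Mul(-1, Add(-4, Mul(6, 1), Mul(3, 1)))) = Add(-11, Mul(-1, Add(-4, 6, 3))) = Add(-11, Mul(-1, 5)) = Add(-11, -5) = -16)
Add(Function('I')(44), Mul(-1, Pow(-190, -1))) = Add(-16, Mul(-1, Pow(-190, -1))) = Add(-16, Mul(-1, Rational(-1, 190))) = Add(-16, Rational(1, 190)) = Rational(-3039, 190)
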